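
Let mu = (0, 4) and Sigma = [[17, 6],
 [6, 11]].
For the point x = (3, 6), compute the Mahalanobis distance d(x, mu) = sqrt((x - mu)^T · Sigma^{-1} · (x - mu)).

Step 1 — centre the observation: (x - mu) = (3, 2).

Step 2 — invert Sigma. det(Sigma) = 17·11 - (6)² = 151.
  Sigma^{-1} = (1/det) · [[d, -b], [-b, a]] = [[0.0728, -0.0397],
 [-0.0397, 0.1126]].

Step 3 — form the quadratic (x - mu)^T · Sigma^{-1} · (x - mu):
  Sigma^{-1} · (x - mu) = (0.1391, 0.106).
  (x - mu)^T · [Sigma^{-1} · (x - mu)] = (3)·(0.1391) + (2)·(0.106) = 0.6291.

Step 4 — take square root: d = √(0.6291) ≈ 0.7932.

d(x, mu) = √(0.6291) ≈ 0.7932


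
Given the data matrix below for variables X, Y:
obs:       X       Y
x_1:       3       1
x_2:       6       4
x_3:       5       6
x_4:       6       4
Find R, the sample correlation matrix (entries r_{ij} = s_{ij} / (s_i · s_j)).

Step 1 — column means:
  mean(X) = (3 + 6 + 5 + 6) / 4 = 20/4 = 5
  mean(Y) = (1 + 4 + 6 + 4) / 4 = 15/4 = 3.75

Step 2 — sample variances and covariances s[i,j] = (1/(n-1)) · Σ_k (x_{k,i} - mean_i) · (x_{k,j} - mean_j), with n-1 = 3:
  s[X,X] = ((-2)·(-2) + (1)·(1) + (0)·(0) + (1)·(1)) / 3 = 6/3 = 2
  s[X,Y] = ((-2)·(-2.75) + (1)·(0.25) + (0)·(2.25) + (1)·(0.25)) / 3 = 6/3 = 2
  s[Y,Y] = ((-2.75)·(-2.75) + (0.25)·(0.25) + (2.25)·(2.25) + (0.25)·(0.25)) / 3 = 12.75/3 = 4.25
  Sample standard deviations s_i = √(s[i,i]):
  s(X) = √(2) = 1.4142
  s(Y) = √(4.25) = 2.0616

Step 3 — r_{ij} = s_{ij} / (s_i · s_j):
  r[X,X] = 1 (diagonal).
  r[X,Y] = 2 / (1.4142 · 2.0616) = 2 / 2.9155 = 0.686
  r[Y,Y] = 1 (diagonal).

R is symmetric with unit diagonal. Assembling:

R = [[1, 0.686],
 [0.686, 1]]


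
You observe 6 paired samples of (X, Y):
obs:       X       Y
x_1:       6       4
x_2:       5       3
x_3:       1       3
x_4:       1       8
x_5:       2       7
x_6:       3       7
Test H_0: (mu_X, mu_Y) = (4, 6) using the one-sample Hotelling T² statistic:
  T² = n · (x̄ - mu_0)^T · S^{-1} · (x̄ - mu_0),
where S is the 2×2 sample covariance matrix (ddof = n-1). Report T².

Step 1 — sample mean vector:
  mean(X) = (6 + 5 + 1 + 1 + 2 + 3) / 6 = 18/6 = 3
  mean(Y) = (4 + 3 + 3 + 8 + 7 + 7) / 6 = 32/6 = 5.3333
  x̄ = (3, 5.3333),  deviation x̄ - mu_0 = (3, 5.3333) - (4, 6) = (-1, -0.6667).

Step 2 — sample covariance matrix, S[i,j] = (1/(n-1)) · Σ_k (x_{k,i} - mean_i) · (x_{k,j} - mean_j), divisor n-1 = 5:
  S[X,X] = ((3)·(3) + (2)·(2) + (-2)·(-2) + (-2)·(-2) + (-1)·(-1) + (0)·(0)) / 5 = 22/5 = 4.4
  S[X,Y] = ((3)·(-1.3333) + (2)·(-2.3333) + (-2)·(-2.3333) + (-2)·(2.6667) + (-1)·(1.6667) + (0)·(1.6667)) / 5 = -11/5 = -2.2
  S[Y,Y] = ((-1.3333)·(-1.3333) + (-2.3333)·(-2.3333) + (-2.3333)·(-2.3333) + (2.6667)·(2.6667) + (1.6667)·(1.6667) + (1.6667)·(1.6667)) / 5 = 25.3333/5 = 5.0667
  S = [[4.4, -2.2],
 [-2.2, 5.0667]].

Step 3 — invert S. det(S) = 4.4·5.0667 - (-2.2)² = 17.4533.
  S^{-1} = (1/det) · [[d, -b], [-b, a]] = [[0.2903, 0.1261],
 [0.1261, 0.2521]].

Step 4 — quadratic form (x̄ - mu_0)^T · S^{-1} · (x̄ - mu_0):
  S^{-1} · (x̄ - mu_0) = (-0.3743, -0.2941),
  (x̄ - mu_0)^T · [...] = (-1)·(-0.3743) + (-0.6667)·(-0.2941) = 0.5704.

Step 5 — scale by n: T² = 6 · 0.5704 = 3.4225.

T² ≈ 3.4225


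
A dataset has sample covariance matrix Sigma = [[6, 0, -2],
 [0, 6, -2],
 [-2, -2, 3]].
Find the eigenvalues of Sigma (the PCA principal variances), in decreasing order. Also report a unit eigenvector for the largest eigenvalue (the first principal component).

Step 1 — characteristic polynomial p(λ) = det(λI - Sigma) = λ³ - tr·λ² + c_1·λ - det, where tr = trace, c_1 = sum of the principal 2×2 minors, det = det(Sigma):
  tr = 6 + 6 + 3 = 15,
  c_1 = (6·6 - (0)²) + (6·3 - (-2)²) + (6·3 - (-2)²) = 36 + 14 + 14 = 64,
  det = 6·(6·3 - (-2)²) - (0)·((0)·3 - (-2)·(-2)) + (-2)·((0)·(-2) - 6·(-2)) = 6·(14) - (0)·(-4) + (-2)·(12) = 60.
  So p(λ) = λ³ - 15λ² + 64λ - 60.
Step 2 — look for an integer root (rational root theorem: any rational root is an integer divisor of 60). Testing λ = 6:
  p(6) = 216 - 540 + 384 - 60 = 0  ✓
  Dividing out (λ - 6): p(λ) = (λ - 6)(λ² - 9λ + 10).
Step 3 — remaining eigenvalues from the quadratic λ² - 9λ + 10 = 0:
  Δ = 9² - 4·10 = 81 - 40 = 41,  λ = (9 ± √41)/2 = (9 ± 6.4031)/2 ≈ 7.7016 or 1.2984.
  Sorted: λ_1 = 7.7016,  λ_2 = 6,  λ_3 = 1.2984  (check: sum = 15 = tr ✓).

Step 4 — unit eigenvector for λ_1 ≈ 7.7016: v spans the null space of (Sigma - λ_1 I), whose rows are
  r_1 = (-1.7016, 0, -2),  r_2 = (0, -1.7016, -2),  r_3 = (-2, -2, -4.7016).
  v is orthogonal to every row, so take v ∝ r_1 × r_2 = ((0)·(-2) - (-2)·(-1.7016), (-2)·(0) - (-1.7016)·(-2), (-1.7016)·(-1.7016) - (0)·(0)) ≈ (-3.4031, -3.4031, 2.8953).
  Rescale (multiply by -1 so the first nonzero entry is positive): u = (3.4031, 3.4031, -2.8953).
  ||u|| = √((3.4031)² + (3.4031)² + (-2.8953)²) = √(31.5454) ≈ 5.6165,  v_1 = u/||u|| ≈ (0.6059, 0.6059, -0.5155) (||v_1|| = 1).

λ_1 = 7.7016,  λ_2 = 6,  λ_3 = 1.2984;  v_1 ≈ (0.6059, 0.6059, -0.5155)


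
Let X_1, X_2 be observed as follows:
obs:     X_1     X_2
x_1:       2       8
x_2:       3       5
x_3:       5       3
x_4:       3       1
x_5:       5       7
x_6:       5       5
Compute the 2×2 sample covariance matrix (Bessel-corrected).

Step 1 — column means:
  mean(X_1) = (2 + 3 + 5 + 3 + 5 + 5) / 6 = 23/6 = 3.8333
  mean(X_2) = (8 + 5 + 3 + 1 + 7 + 5) / 6 = 29/6 = 4.8333

Step 2 — sample covariance S[i,j] = (1/(n-1)) · Σ_k (x_{k,i} - mean_i) · (x_{k,j} - mean_j), with n-1 = 5.
  S[X_1,X_1] = ((-1.8333)·(-1.8333) + (-0.8333)·(-0.8333) + (1.1667)·(1.1667) + (-0.8333)·(-0.8333) + (1.1667)·(1.1667) + (1.1667)·(1.1667)) / 5 = 8.8333/5 = 1.7667
  S[X_1,X_2] = ((-1.8333)·(3.1667) + (-0.8333)·(0.1667) + (1.1667)·(-1.8333) + (-0.8333)·(-3.8333) + (1.1667)·(2.1667) + (1.1667)·(0.1667)) / 5 = -2.1667/5 = -0.4333
  S[X_2,X_2] = ((3.1667)·(3.1667) + (0.1667)·(0.1667) + (-1.8333)·(-1.8333) + (-3.8333)·(-3.8333) + (2.1667)·(2.1667) + (0.1667)·(0.1667)) / 5 = 32.8333/5 = 6.5667

S is symmetric (S[j,i] = S[i,j]). Assembling:

S = [[1.7667, -0.4333],
 [-0.4333, 6.5667]]


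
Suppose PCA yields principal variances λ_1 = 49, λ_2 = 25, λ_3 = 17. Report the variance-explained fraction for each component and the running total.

Step 1 — total variance = trace(Sigma) = Σ λ_i = 49 + 25 + 17 = 91.

Step 2 — fraction explained by component i = λ_i / Σ λ:
  PC1: 49/91 = 0.5385
  PC2: 25/91 = 0.2747
  PC3: 17/91 = 0.1868

Step 3 — cumulative fraction after k components = (λ_1 + ... + λ_k) / Σ λ:
  k = 1: 49/91 = 0.5385
  k = 2: (49 + 25)/91 = 74/91 = 0.8132
  k = 3: (49 + 25 + 17)/91 = 91/91 = 1

Summary (fraction, with percent):

explained: PC1 0.5385 (53.85%), PC2 0.2747 (27.47%), PC3 0.1868 (18.68%);  cumulative: 0.5385, 0.8132, 1


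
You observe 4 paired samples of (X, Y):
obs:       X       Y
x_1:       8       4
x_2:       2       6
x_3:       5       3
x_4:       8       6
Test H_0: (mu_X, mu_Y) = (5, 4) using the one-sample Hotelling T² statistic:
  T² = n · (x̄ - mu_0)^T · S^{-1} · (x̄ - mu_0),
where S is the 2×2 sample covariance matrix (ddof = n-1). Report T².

Step 1 — sample mean vector:
  mean(X) = (8 + 2 + 5 + 8) / 4 = 23/4 = 5.75
  mean(Y) = (4 + 6 + 3 + 6) / 4 = 19/4 = 4.75
  x̄ = (5.75, 4.75),  deviation x̄ - mu_0 = (5.75, 4.75) - (5, 4) = (0.75, 0.75).

Step 2 — sample covariance matrix, S[i,j] = (1/(n-1)) · Σ_k (x_{k,i} - mean_i) · (x_{k,j} - mean_j), divisor n-1 = 3:
  S[X,X] = ((2.25)·(2.25) + (-3.75)·(-3.75) + (-0.75)·(-0.75) + (2.25)·(2.25)) / 3 = 24.75/3 = 8.25
  S[X,Y] = ((2.25)·(-0.75) + (-3.75)·(1.25) + (-0.75)·(-1.75) + (2.25)·(1.25)) / 3 = -2.25/3 = -0.75
  S[Y,Y] = ((-0.75)·(-0.75) + (1.25)·(1.25) + (-1.75)·(-1.75) + (1.25)·(1.25)) / 3 = 6.75/3 = 2.25
  S = [[8.25, -0.75],
 [-0.75, 2.25]].

Step 3 — invert S. det(S) = 8.25·2.25 - (-0.75)² = 18.
  S^{-1} = (1/det) · [[d, -b], [-b, a]] = [[0.125, 0.0417],
 [0.0417, 0.4583]].

Step 4 — quadratic form (x̄ - mu_0)^T · S^{-1} · (x̄ - mu_0):
  S^{-1} · (x̄ - mu_0) = (0.125, 0.375),
  (x̄ - mu_0)^T · [...] = (0.75)·(0.125) + (0.75)·(0.375) = 0.375.

Step 5 — scale by n: T² = 4 · 0.375 = 1.5.

T² ≈ 1.5


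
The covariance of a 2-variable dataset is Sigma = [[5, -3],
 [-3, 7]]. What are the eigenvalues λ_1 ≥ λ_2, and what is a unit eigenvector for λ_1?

Step 1 — characteristic polynomial of 2×2 Sigma:
  det(Sigma - λI) = λ² - trace · λ + det = 0.
  trace = 5 + 7 = 12, det = 5·7 - (-3)² = 26.
Step 2 — discriminant:
  Δ = trace² - 4·det = 144 - 104 = 40.
Step 3 — eigenvalues:
  λ = (trace ± √Δ)/2 = (12 ± 6.3246)/2,
  λ_1 = 9.1623,  λ_2 = 2.8377.

Step 4 — unit eigenvector for λ_1: solve (Sigma - λ_1 I)v = 0. First row:
  (5 - 9.1623)·v_x + (-3)·v_y = 0, i.e. (-4.1623)·v_x + (-3)·v_y = 0,
  so v ∝ (b, λ_1 - a) = (-3, 4.1623); multiply by -1 so the first entry is positive: u = (3, -4.1623).
  ||u|| = √((3)² + (-4.1623)²) = √(26.3246) ≈ 5.1307,
  v_1 = u/||u|| ≈ (0.5847, -0.8112) (||v_1|| = 1).

λ_1 = 9.1623,  λ_2 = 2.8377;  v_1 ≈ (0.5847, -0.8112)


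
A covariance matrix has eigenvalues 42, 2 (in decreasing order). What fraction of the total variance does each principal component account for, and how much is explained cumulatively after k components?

Step 1 — total variance = trace(Sigma) = Σ λ_i = 42 + 2 = 44.

Step 2 — fraction explained by component i = λ_i / Σ λ:
  PC1: 42/44 = 0.9545
  PC2: 2/44 = 0.0455

Step 3 — cumulative fraction after k components = (λ_1 + ... + λ_k) / Σ λ:
  k = 1: 42/44 = 0.9545
  k = 2: (42 + 2)/44 = 44/44 = 1

Summary (fraction, with percent):

explained: PC1 0.9545 (95.45%), PC2 0.0455 (4.55%);  cumulative: 0.9545, 1


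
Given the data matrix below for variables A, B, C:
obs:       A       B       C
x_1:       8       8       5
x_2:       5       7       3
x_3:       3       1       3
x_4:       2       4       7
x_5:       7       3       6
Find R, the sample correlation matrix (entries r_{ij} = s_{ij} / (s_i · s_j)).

Step 1 — column means:
  mean(A) = (8 + 5 + 3 + 2 + 7) / 5 = 25/5 = 5
  mean(B) = (8 + 7 + 1 + 4 + 3) / 5 = 23/5 = 4.6
  mean(C) = (5 + 3 + 3 + 7 + 6) / 5 = 24/5 = 4.8

Step 2 — sample variances and covariances s[i,j] = (1/(n-1)) · Σ_k (x_{k,i} - mean_i) · (x_{k,j} - mean_j), with n-1 = 4:
  s[A,A] = ((3)·(3) + (0)·(0) + (-2)·(-2) + (-3)·(-3) + (2)·(2)) / 4 = 26/4 = 6.5
  s[A,B] = ((3)·(3.4) + (0)·(2.4) + (-2)·(-3.6) + (-3)·(-0.6) + (2)·(-1.6)) / 4 = 16/4 = 4
  s[A,C] = ((3)·(0.2) + (0)·(-1.8) + (-2)·(-1.8) + (-3)·(2.2) + (2)·(1.2)) / 4 = 0/4 = 0
  s[B,B] = ((3.4)·(3.4) + (2.4)·(2.4) + (-3.6)·(-3.6) + (-0.6)·(-0.6) + (-1.6)·(-1.6)) / 4 = 33.2/4 = 8.3
  s[B,C] = ((3.4)·(0.2) + (2.4)·(-1.8) + (-3.6)·(-1.8) + (-0.6)·(2.2) + (-1.6)·(1.2)) / 4 = -0.4/4 = -0.1
  s[C,C] = ((0.2)·(0.2) + (-1.8)·(-1.8) + (-1.8)·(-1.8) + (2.2)·(2.2) + (1.2)·(1.2)) / 4 = 12.8/4 = 3.2
  Sample standard deviations s_i = √(s[i,i]):
  s(A) = √(6.5) = 2.5495
  s(B) = √(8.3) = 2.881
  s(C) = √(3.2) = 1.7889

Step 3 — r_{ij} = s_{ij} / (s_i · s_j):
  r[A,A] = 1 (diagonal).
  r[A,B] = 4 / (2.5495 · 2.881) = 4 / 7.3451 = 0.5446
  r[A,C] = 0 / (2.5495 · 1.7889) = 0 / 4.5607 = 0
  r[B,B] = 1 (diagonal).
  r[B,C] = -0.1 / (2.881 · 1.7889) = -0.1 / 5.1536 = -0.0194
  r[C,C] = 1 (diagonal).

R is symmetric with unit diagonal. Assembling:

R = [[1, 0.5446, 0],
 [0.5446, 1, -0.0194],
 [0, -0.0194, 1]]


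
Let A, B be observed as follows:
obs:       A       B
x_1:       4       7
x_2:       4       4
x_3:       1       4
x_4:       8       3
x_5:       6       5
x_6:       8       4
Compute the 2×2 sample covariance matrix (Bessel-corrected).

Step 1 — column means:
  mean(A) = (4 + 4 + 1 + 8 + 6 + 8) / 6 = 31/6 = 5.1667
  mean(B) = (7 + 4 + 4 + 3 + 5 + 4) / 6 = 27/6 = 4.5

Step 2 — sample covariance S[i,j] = (1/(n-1)) · Σ_k (x_{k,i} - mean_i) · (x_{k,j} - mean_j), with n-1 = 5.
  S[A,A] = ((-1.1667)·(-1.1667) + (-1.1667)·(-1.1667) + (-4.1667)·(-4.1667) + (2.8333)·(2.8333) + (0.8333)·(0.8333) + (2.8333)·(2.8333)) / 5 = 36.8333/5 = 7.3667
  S[A,B] = ((-1.1667)·(2.5) + (-1.1667)·(-0.5) + (-4.1667)·(-0.5) + (2.8333)·(-1.5) + (0.8333)·(0.5) + (2.8333)·(-0.5)) / 5 = -5.5/5 = -1.1
  S[B,B] = ((2.5)·(2.5) + (-0.5)·(-0.5) + (-0.5)·(-0.5) + (-1.5)·(-1.5) + (0.5)·(0.5) + (-0.5)·(-0.5)) / 5 = 9.5/5 = 1.9

S is symmetric (S[j,i] = S[i,j]). Assembling:

S = [[7.3667, -1.1],
 [-1.1, 1.9]]


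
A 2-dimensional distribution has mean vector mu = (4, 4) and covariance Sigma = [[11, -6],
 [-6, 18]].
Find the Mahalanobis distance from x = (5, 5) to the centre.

Step 1 — centre the observation: (x - mu) = (1, 1).

Step 2 — invert Sigma. det(Sigma) = 11·18 - (-6)² = 162.
  Sigma^{-1} = (1/det) · [[d, -b], [-b, a]] = [[0.1111, 0.037],
 [0.037, 0.0679]].

Step 3 — form the quadratic (x - mu)^T · Sigma^{-1} · (x - mu):
  Sigma^{-1} · (x - mu) = (0.1481, 0.1049).
  (x - mu)^T · [Sigma^{-1} · (x - mu)] = (1)·(0.1481) + (1)·(0.1049) = 0.2531.

Step 4 — take square root: d = √(0.2531) ≈ 0.5031.

d(x, mu) = √(0.2531) ≈ 0.5031


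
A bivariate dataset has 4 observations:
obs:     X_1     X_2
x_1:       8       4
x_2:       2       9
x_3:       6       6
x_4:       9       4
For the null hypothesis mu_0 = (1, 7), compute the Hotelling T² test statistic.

Step 1 — sample mean vector:
  mean(X_1) = (8 + 2 + 6 + 9) / 4 = 25/4 = 6.25
  mean(X_2) = (4 + 9 + 6 + 4) / 4 = 23/4 = 5.75
  x̄ = (6.25, 5.75),  deviation x̄ - mu_0 = (6.25, 5.75) - (1, 7) = (5.25, -1.25).

Step 2 — sample covariance matrix, S[i,j] = (1/(n-1)) · Σ_k (x_{k,i} - mean_i) · (x_{k,j} - mean_j), divisor n-1 = 3:
  S[X_1,X_1] = ((1.75)·(1.75) + (-4.25)·(-4.25) + (-0.25)·(-0.25) + (2.75)·(2.75)) / 3 = 28.75/3 = 9.5833
  S[X_1,X_2] = ((1.75)·(-1.75) + (-4.25)·(3.25) + (-0.25)·(0.25) + (2.75)·(-1.75)) / 3 = -21.75/3 = -7.25
  S[X_2,X_2] = ((-1.75)·(-1.75) + (3.25)·(3.25) + (0.25)·(0.25) + (-1.75)·(-1.75)) / 3 = 16.75/3 = 5.5833
  S = [[9.5833, -7.25],
 [-7.25, 5.5833]].

Step 3 — invert S. det(S) = 9.5833·5.5833 - (-7.25)² = 0.9444.
  S^{-1} = (1/det) · [[d, -b], [-b, a]] = [[5.9118, 7.6765],
 [7.6765, 10.1471]].

Step 4 — quadratic form (x̄ - mu_0)^T · S^{-1} · (x̄ - mu_0):
  S^{-1} · (x̄ - mu_0) = (21.4412, 27.6176),
  (x̄ - mu_0)^T · [...] = (5.25)·(21.4412) + (-1.25)·(27.6176) = 78.0441.

Step 5 — scale by n: T² = 4 · 78.0441 = 312.1765.

T² ≈ 312.1765


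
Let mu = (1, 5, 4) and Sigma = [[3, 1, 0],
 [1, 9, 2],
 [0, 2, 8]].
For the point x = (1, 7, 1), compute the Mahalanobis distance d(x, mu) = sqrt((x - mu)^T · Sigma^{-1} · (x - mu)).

Step 1 — centre the observation: (x - mu) = (0, 2, -3).

Step 2 — invert Sigma (cofactor / det for 3×3, or solve directly):
  Sigma^{-1} = [[0.3469, -0.0408, 0.0102],
 [-0.0408, 0.1224, -0.0306],
 [0.0102, -0.0306, 0.1327]].

Step 3 — form the quadratic (x - mu)^T · Sigma^{-1} · (x - mu):
  Sigma^{-1} · (x - mu) = (-0.1122, 0.3367, -0.4592).
  (x - mu)^T · [Sigma^{-1} · (x - mu)] = (0)·(-0.1122) + (2)·(0.3367) + (-3)·(-0.4592) = 2.051.

Step 4 — take square root: d = √(2.051) ≈ 1.4321.

d(x, mu) = √(2.051) ≈ 1.4321


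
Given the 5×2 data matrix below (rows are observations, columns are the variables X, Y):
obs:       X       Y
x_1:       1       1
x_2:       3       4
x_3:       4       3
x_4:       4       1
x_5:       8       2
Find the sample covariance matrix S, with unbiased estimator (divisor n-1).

Step 1 — column means:
  mean(X) = (1 + 3 + 4 + 4 + 8) / 5 = 20/5 = 4
  mean(Y) = (1 + 4 + 3 + 1 + 2) / 5 = 11/5 = 2.2

Step 2 — sample covariance S[i,j] = (1/(n-1)) · Σ_k (x_{k,i} - mean_i) · (x_{k,j} - mean_j), with n-1 = 4.
  S[X,X] = ((-3)·(-3) + (-1)·(-1) + (0)·(0) + (0)·(0) + (4)·(4)) / 4 = 26/4 = 6.5
  S[X,Y] = ((-3)·(-1.2) + (-1)·(1.8) + (0)·(0.8) + (0)·(-1.2) + (4)·(-0.2)) / 4 = 1/4 = 0.25
  S[Y,Y] = ((-1.2)·(-1.2) + (1.8)·(1.8) + (0.8)·(0.8) + (-1.2)·(-1.2) + (-0.2)·(-0.2)) / 4 = 6.8/4 = 1.7

S is symmetric (S[j,i] = S[i,j]). Assembling:

S = [[6.5, 0.25],
 [0.25, 1.7]]


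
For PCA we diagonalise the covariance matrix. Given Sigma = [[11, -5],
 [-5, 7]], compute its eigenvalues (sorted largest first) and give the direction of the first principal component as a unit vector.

Step 1 — characteristic polynomial of 2×2 Sigma:
  det(Sigma - λI) = λ² - trace · λ + det = 0.
  trace = 11 + 7 = 18, det = 11·7 - (-5)² = 52.
Step 2 — discriminant:
  Δ = trace² - 4·det = 324 - 208 = 116.
Step 3 — eigenvalues:
  λ = (trace ± √Δ)/2 = (18 ± 10.7703)/2,
  λ_1 = 14.3852,  λ_2 = 3.6148.

Step 4 — unit eigenvector for λ_1: solve (Sigma - λ_1 I)v = 0. First row:
  (11 - 14.3852)·v_x + (-5)·v_y = 0, i.e. (-3.3852)·v_x + (-5)·v_y = 0,
  so v ∝ (b, λ_1 - a) = (-5, 3.3852); multiply by -1 so the first entry is positive: u = (5, -3.3852).
  ||u|| = √((5)² + (-3.3852)²) = √(36.4593) ≈ 6.0382,
  v_1 = u/||u|| ≈ (0.8281, -0.5606) (||v_1|| = 1).

λ_1 = 14.3852,  λ_2 = 3.6148;  v_1 ≈ (0.8281, -0.5606)


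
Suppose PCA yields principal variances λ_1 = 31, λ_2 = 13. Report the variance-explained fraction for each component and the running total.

Step 1 — total variance = trace(Sigma) = Σ λ_i = 31 + 13 = 44.

Step 2 — fraction explained by component i = λ_i / Σ λ:
  PC1: 31/44 = 0.7045
  PC2: 13/44 = 0.2955

Step 3 — cumulative fraction after k components = (λ_1 + ... + λ_k) / Σ λ:
  k = 1: 31/44 = 0.7045
  k = 2: (31 + 13)/44 = 44/44 = 1

Summary (fraction, with percent):

explained: PC1 0.7045 (70.45%), PC2 0.2955 (29.55%);  cumulative: 0.7045, 1


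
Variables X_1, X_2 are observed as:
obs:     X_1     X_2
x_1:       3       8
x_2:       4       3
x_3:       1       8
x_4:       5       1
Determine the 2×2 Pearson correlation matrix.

Step 1 — column means:
  mean(X_1) = (3 + 4 + 1 + 5) / 4 = 13/4 = 3.25
  mean(X_2) = (8 + 3 + 8 + 1) / 4 = 20/4 = 5

Step 2 — sample variances and covariances s[i,j] = (1/(n-1)) · Σ_k (x_{k,i} - mean_i) · (x_{k,j} - mean_j), with n-1 = 3:
  s[X_1,X_1] = ((-0.25)·(-0.25) + (0.75)·(0.75) + (-2.25)·(-2.25) + (1.75)·(1.75)) / 3 = 8.75/3 = 2.9167
  s[X_1,X_2] = ((-0.25)·(3) + (0.75)·(-2) + (-2.25)·(3) + (1.75)·(-4)) / 3 = -16/3 = -5.3333
  s[X_2,X_2] = ((3)·(3) + (-2)·(-2) + (3)·(3) + (-4)·(-4)) / 3 = 38/3 = 12.6667
  Sample standard deviations s_i = √(s[i,i]):
  s(X_1) = √(2.9167) = 1.7078
  s(X_2) = √(12.6667) = 3.559

Step 3 — r_{ij} = s_{ij} / (s_i · s_j):
  r[X_1,X_1] = 1 (diagonal).
  r[X_1,X_2] = -5.3333 / (1.7078 · 3.559) = -5.3333 / 6.0782 = -0.8775
  r[X_2,X_2] = 1 (diagonal).

R is symmetric with unit diagonal. Assembling:

R = [[1, -0.8775],
 [-0.8775, 1]]


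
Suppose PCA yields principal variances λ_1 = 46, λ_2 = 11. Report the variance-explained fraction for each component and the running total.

Step 1 — total variance = trace(Sigma) = Σ λ_i = 46 + 11 = 57.

Step 2 — fraction explained by component i = λ_i / Σ λ:
  PC1: 46/57 = 0.807
  PC2: 11/57 = 0.193

Step 3 — cumulative fraction after k components = (λ_1 + ... + λ_k) / Σ λ:
  k = 1: 46/57 = 0.807
  k = 2: (46 + 11)/57 = 57/57 = 1

Summary (fraction, with percent):

explained: PC1 0.807 (80.7%), PC2 0.193 (19.3%);  cumulative: 0.807, 1


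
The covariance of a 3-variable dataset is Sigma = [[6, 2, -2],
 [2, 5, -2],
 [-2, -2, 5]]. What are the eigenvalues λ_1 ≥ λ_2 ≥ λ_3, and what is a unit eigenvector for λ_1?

Step 1 — characteristic polynomial p(λ) = det(λI - Sigma) = λ³ - tr·λ² + c_1·λ - det, where tr = trace, c_1 = sum of the principal 2×2 minors, det = det(Sigma):
  tr = 6 + 5 + 5 = 16,
  c_1 = (6·5 - (2)²) + (6·5 - (-2)²) + (5·5 - (-2)²) = 26 + 26 + 21 = 73,
  det = 6·(5·5 - (-2)²) - (2)·((2)·5 - (-2)·(-2)) + (-2)·((2)·(-2) - 5·(-2)) = 6·(21) - (2)·(6) + (-2)·(6) = 102.
  So p(λ) = λ³ - 16λ² + 73λ - 102.
Step 2 — look for an integer root (rational root theorem: any rational root is an integer divisor of 102). Testing λ = 3:
  p(3) = 27 - 144 + 219 - 102 = 0  ✓
  Dividing out (λ - 3): p(λ) = (λ - 3)(λ² - 13λ + 34).
Step 3 — remaining eigenvalues from the quadratic λ² - 13λ + 34 = 0:
  Δ = 13² - 4·34 = 169 - 136 = 33,  λ = (13 ± √33)/2 = (13 ± 5.7446)/2 ≈ 9.3723 or 3.6277.
  Sorted: λ_1 = 9.3723,  λ_2 = 3.6277,  λ_3 = 3  (check: sum = 16 = tr ✓).

Step 4 — unit eigenvector for λ_1 ≈ 9.3723: v spans the null space of (Sigma - λ_1 I), whose rows are
  r_1 = (-3.3723, 2, -2),  r_2 = (2, -4.3723, -2),  r_3 = (-2, -2, -4.3723).
  v is orthogonal to every row, so take v ∝ r_1 × r_2 = ((2)·(-2) - (-2)·(-4.3723), (-2)·(2) - (-3.3723)·(-2), (-3.3723)·(-4.3723) - (2)·(2)) ≈ (-12.7446, -10.7446, 10.7446).
  Rescale (multiply by -1 so the first nonzero entry is positive): u = (12.7446, 10.7446, -10.7446).
  ||u|| = √((12.7446)² + (10.7446)² + (-10.7446)²) = √(393.3151) ≈ 19.8322,  v_1 = u/||u|| ≈ (0.6426, 0.5418, -0.5418) (||v_1|| = 1).

λ_1 = 9.3723,  λ_2 = 3.6277,  λ_3 = 3;  v_1 ≈ (0.6426, 0.5418, -0.5418)


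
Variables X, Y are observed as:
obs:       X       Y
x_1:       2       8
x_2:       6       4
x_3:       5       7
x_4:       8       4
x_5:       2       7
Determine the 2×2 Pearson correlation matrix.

Step 1 — column means:
  mean(X) = (2 + 6 + 5 + 8 + 2) / 5 = 23/5 = 4.6
  mean(Y) = (8 + 4 + 7 + 4 + 7) / 5 = 30/5 = 6

Step 2 — sample variances and covariances s[i,j] = (1/(n-1)) · Σ_k (x_{k,i} - mean_i) · (x_{k,j} - mean_j), with n-1 = 4:
  s[X,X] = ((-2.6)·(-2.6) + (1.4)·(1.4) + (0.4)·(0.4) + (3.4)·(3.4) + (-2.6)·(-2.6)) / 4 = 27.2/4 = 6.8
  s[X,Y] = ((-2.6)·(2) + (1.4)·(-2) + (0.4)·(1) + (3.4)·(-2) + (-2.6)·(1)) / 4 = -17/4 = -4.25
  s[Y,Y] = ((2)·(2) + (-2)·(-2) + (1)·(1) + (-2)·(-2) + (1)·(1)) / 4 = 14/4 = 3.5
  Sample standard deviations s_i = √(s[i,i]):
  s(X) = √(6.8) = 2.6077
  s(Y) = √(3.5) = 1.8708

Step 3 — r_{ij} = s_{ij} / (s_i · s_j):
  r[X,X] = 1 (diagonal).
  r[X,Y] = -4.25 / (2.6077 · 1.8708) = -4.25 / 4.8785 = -0.8712
  r[Y,Y] = 1 (diagonal).

R is symmetric with unit diagonal. Assembling:

R = [[1, -0.8712],
 [-0.8712, 1]]


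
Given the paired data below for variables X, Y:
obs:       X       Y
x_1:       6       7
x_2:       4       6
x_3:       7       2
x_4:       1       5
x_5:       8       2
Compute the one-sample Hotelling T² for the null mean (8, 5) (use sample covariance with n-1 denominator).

Step 1 — sample mean vector:
  mean(X) = (6 + 4 + 7 + 1 + 8) / 5 = 26/5 = 5.2
  mean(Y) = (7 + 6 + 2 + 5 + 2) / 5 = 22/5 = 4.4
  x̄ = (5.2, 4.4),  deviation x̄ - mu_0 = (5.2, 4.4) - (8, 5) = (-2.8, -0.6).

Step 2 — sample covariance matrix, S[i,j] = (1/(n-1)) · Σ_k (x_{k,i} - mean_i) · (x_{k,j} - mean_j), divisor n-1 = 4:
  S[X,X] = ((0.8)·(0.8) + (-1.2)·(-1.2) + (1.8)·(1.8) + (-4.2)·(-4.2) + (2.8)·(2.8)) / 4 = 30.8/4 = 7.7
  S[X,Y] = ((0.8)·(2.6) + (-1.2)·(1.6) + (1.8)·(-2.4) + (-4.2)·(0.6) + (2.8)·(-2.4)) / 4 = -13.4/4 = -3.35
  S[Y,Y] = ((2.6)·(2.6) + (1.6)·(1.6) + (-2.4)·(-2.4) + (0.6)·(0.6) + (-2.4)·(-2.4)) / 4 = 21.2/4 = 5.3
  S = [[7.7, -3.35],
 [-3.35, 5.3]].

Step 3 — invert S. det(S) = 7.7·5.3 - (-3.35)² = 29.5875.
  S^{-1} = (1/det) · [[d, -b], [-b, a]] = [[0.1791, 0.1132],
 [0.1132, 0.2602]].

Step 4 — quadratic form (x̄ - mu_0)^T · S^{-1} · (x̄ - mu_0):
  S^{-1} · (x̄ - mu_0) = (-0.5695, -0.4732),
  (x̄ - mu_0)^T · [...] = (-2.8)·(-0.5695) + (-0.6)·(-0.4732) = 1.8785.

Step 5 — scale by n: T² = 5 · 1.8785 = 9.3925.

T² ≈ 9.3925


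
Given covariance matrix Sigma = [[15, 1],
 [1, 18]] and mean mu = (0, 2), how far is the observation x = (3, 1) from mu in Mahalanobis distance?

Step 1 — centre the observation: (x - mu) = (3, -1).

Step 2 — invert Sigma. det(Sigma) = 15·18 - (1)² = 269.
  Sigma^{-1} = (1/det) · [[d, -b], [-b, a]] = [[0.0669, -0.0037],
 [-0.0037, 0.0558]].

Step 3 — form the quadratic (x - mu)^T · Sigma^{-1} · (x - mu):
  Sigma^{-1} · (x - mu) = (0.2045, -0.0669).
  (x - mu)^T · [Sigma^{-1} · (x - mu)] = (3)·(0.2045) + (-1)·(-0.0669) = 0.6803.

Step 4 — take square root: d = √(0.6803) ≈ 0.8248.

d(x, mu) = √(0.6803) ≈ 0.8248


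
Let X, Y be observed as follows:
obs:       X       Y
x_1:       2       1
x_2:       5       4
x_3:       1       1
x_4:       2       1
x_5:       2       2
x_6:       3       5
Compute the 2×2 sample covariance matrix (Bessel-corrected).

Step 1 — column means:
  mean(X) = (2 + 5 + 1 + 2 + 2 + 3) / 6 = 15/6 = 2.5
  mean(Y) = (1 + 4 + 1 + 1 + 2 + 5) / 6 = 14/6 = 2.3333

Step 2 — sample covariance S[i,j] = (1/(n-1)) · Σ_k (x_{k,i} - mean_i) · (x_{k,j} - mean_j), with n-1 = 5.
  S[X,X] = ((-0.5)·(-0.5) + (2.5)·(2.5) + (-1.5)·(-1.5) + (-0.5)·(-0.5) + (-0.5)·(-0.5) + (0.5)·(0.5)) / 5 = 9.5/5 = 1.9
  S[X,Y] = ((-0.5)·(-1.3333) + (2.5)·(1.6667) + (-1.5)·(-1.3333) + (-0.5)·(-1.3333) + (-0.5)·(-0.3333) + (0.5)·(2.6667)) / 5 = 9/5 = 1.8
  S[Y,Y] = ((-1.3333)·(-1.3333) + (1.6667)·(1.6667) + (-1.3333)·(-1.3333) + (-1.3333)·(-1.3333) + (-0.3333)·(-0.3333) + (2.6667)·(2.6667)) / 5 = 15.3333/5 = 3.0667

S is symmetric (S[j,i] = S[i,j]). Assembling:

S = [[1.9, 1.8],
 [1.8, 3.0667]]


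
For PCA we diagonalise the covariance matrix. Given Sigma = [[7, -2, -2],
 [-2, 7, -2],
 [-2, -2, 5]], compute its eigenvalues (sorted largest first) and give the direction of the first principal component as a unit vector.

Step 1 — characteristic polynomial p(λ) = det(λI - Sigma) = λ³ - tr·λ² + c_1·λ - det, where tr = trace, c_1 = sum of the principal 2×2 minors, det = det(Sigma):
  tr = 7 + 7 + 5 = 19,
  c_1 = (7·7 - (-2)²) + (7·5 - (-2)²) + (7·5 - (-2)²) = 45 + 31 + 31 = 107,
  det = 7·(7·5 - (-2)²) - (-2)·((-2)·5 - (-2)·(-2)) + (-2)·((-2)·(-2) - 7·(-2)) = 7·(31) - (-2)·(-14) + (-2)·(18) = 153.
  So p(λ) = λ³ - 19λ² + 107λ - 153.
Step 2 — look for an integer root (rational root theorem: any rational root is an integer divisor of 153). Testing λ = 9:
  p(9) = 729 - 1539 + 963 - 153 = 0  ✓
  Dividing out (λ - 9): p(λ) = (λ - 9)(λ² - 10λ + 17).
Step 3 — remaining eigenvalues from the quadratic λ² - 10λ + 17 = 0:
  Δ = 10² - 4·17 = 100 - 68 = 32,  λ = (10 ± √32)/2 = (10 ± 5.6569)/2 ≈ 7.8284 or 2.1716.
  Sorted: λ_1 = 9,  λ_2 = 7.8284,  λ_3 = 2.1716  (check: sum = 19 = tr ✓).

Step 4 — unit eigenvector for λ_1 = 9: v spans the null space of (Sigma - λ_1 I), whose rows are
  r_1 = (-2, -2, -2),  r_2 = (-2, -2, -2),  r_3 = (-2, -2, -4).
  v is orthogonal to every row, so take v ∝ r_1 × r_3 = ((-2)·(-4) - (-2)·(-2), (-2)·(-2) - (-2)·(-4), (-2)·(-2) - (-2)·(-2)) = (4, -4, 0).
  Rescale (divide by 4): u = (1, -1, 0).
  ||u|| = √((1)² + (-1)² + (0)²) = √(2) ≈ 1.4142,  v_1 = u/||u|| ≈ (0.7071, -0.7071, 0) (||v_1|| = 1).

λ_1 = 9,  λ_2 = 7.8284,  λ_3 = 2.1716;  v_1 ≈ (0.7071, -0.7071, 0)


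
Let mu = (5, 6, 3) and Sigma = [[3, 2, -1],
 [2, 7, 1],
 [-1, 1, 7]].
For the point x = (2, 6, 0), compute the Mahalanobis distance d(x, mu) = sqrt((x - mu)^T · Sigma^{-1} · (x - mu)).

Step 1 — centre the observation: (x - mu) = (-3, 0, -3).

Step 2 — invert Sigma (cofactor / det for 3×3, or solve directly):
  Sigma^{-1} = [[0.4571, -0.1429, 0.0857],
 [-0.1429, 0.1905, -0.0476],
 [0.0857, -0.0476, 0.1619]].

Step 3 — form the quadratic (x - mu)^T · Sigma^{-1} · (x - mu):
  Sigma^{-1} · (x - mu) = (-1.6286, 0.5714, -0.7429).
  (x - mu)^T · [Sigma^{-1} · (x - mu)] = (-3)·(-1.6286) + (0)·(0.5714) + (-3)·(-0.7429) = 7.1143.

Step 4 — take square root: d = √(7.1143) ≈ 2.6673.

d(x, mu) = √(7.1143) ≈ 2.6673


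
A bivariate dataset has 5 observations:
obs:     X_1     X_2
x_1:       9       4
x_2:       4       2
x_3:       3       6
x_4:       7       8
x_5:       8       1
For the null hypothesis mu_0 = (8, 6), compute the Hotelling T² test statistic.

Step 1 — sample mean vector:
  mean(X_1) = (9 + 4 + 3 + 7 + 8) / 5 = 31/5 = 6.2
  mean(X_2) = (4 + 2 + 6 + 8 + 1) / 5 = 21/5 = 4.2
  x̄ = (6.2, 4.2),  deviation x̄ - mu_0 = (6.2, 4.2) - (8, 6) = (-1.8, -1.8).

Step 2 — sample covariance matrix, S[i,j] = (1/(n-1)) · Σ_k (x_{k,i} - mean_i) · (x_{k,j} - mean_j), divisor n-1 = 4:
  S[X_1,X_1] = ((2.8)·(2.8) + (-2.2)·(-2.2) + (-3.2)·(-3.2) + (0.8)·(0.8) + (1.8)·(1.8)) / 4 = 26.8/4 = 6.7
  S[X_1,X_2] = ((2.8)·(-0.2) + (-2.2)·(-2.2) + (-3.2)·(1.8) + (0.8)·(3.8) + (1.8)·(-3.2)) / 4 = -4.2/4 = -1.05
  S[X_2,X_2] = ((-0.2)·(-0.2) + (-2.2)·(-2.2) + (1.8)·(1.8) + (3.8)·(3.8) + (-3.2)·(-3.2)) / 4 = 32.8/4 = 8.2
  S = [[6.7, -1.05],
 [-1.05, 8.2]].

Step 3 — invert S. det(S) = 6.7·8.2 - (-1.05)² = 53.8375.
  S^{-1} = (1/det) · [[d, -b], [-b, a]] = [[0.1523, 0.0195],
 [0.0195, 0.1244]].

Step 4 — quadratic form (x̄ - mu_0)^T · S^{-1} · (x̄ - mu_0):
  S^{-1} · (x̄ - mu_0) = (-0.3093, -0.2591),
  (x̄ - mu_0)^T · [...] = (-1.8)·(-0.3093) + (-1.8)·(-0.2591) = 1.0231.

Step 5 — scale by n: T² = 5 · 1.0231 = 5.1154.

T² ≈ 5.1154


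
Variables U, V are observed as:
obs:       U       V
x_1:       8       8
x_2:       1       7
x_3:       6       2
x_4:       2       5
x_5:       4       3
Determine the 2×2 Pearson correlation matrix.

Step 1 — column means:
  mean(U) = (8 + 1 + 6 + 2 + 4) / 5 = 21/5 = 4.2
  mean(V) = (8 + 7 + 2 + 5 + 3) / 5 = 25/5 = 5

Step 2 — sample variances and covariances s[i,j] = (1/(n-1)) · Σ_k (x_{k,i} - mean_i) · (x_{k,j} - mean_j), with n-1 = 4:
  s[U,U] = ((3.8)·(3.8) + (-3.2)·(-3.2) + (1.8)·(1.8) + (-2.2)·(-2.2) + (-0.2)·(-0.2)) / 4 = 32.8/4 = 8.2
  s[U,V] = ((3.8)·(3) + (-3.2)·(2) + (1.8)·(-3) + (-2.2)·(0) + (-0.2)·(-2)) / 4 = 0/4 = 0
  s[V,V] = ((3)·(3) + (2)·(2) + (-3)·(-3) + (0)·(0) + (-2)·(-2)) / 4 = 26/4 = 6.5
  Sample standard deviations s_i = √(s[i,i]):
  s(U) = √(8.2) = 2.8636
  s(V) = √(6.5) = 2.5495

Step 3 — r_{ij} = s_{ij} / (s_i · s_j):
  r[U,U] = 1 (diagonal).
  r[U,V] = 0 / (2.8636 · 2.5495) = 0 / 7.3007 = 0
  r[V,V] = 1 (diagonal).

R is symmetric with unit diagonal. Assembling:

R = [[1, 0],
 [0, 1]]


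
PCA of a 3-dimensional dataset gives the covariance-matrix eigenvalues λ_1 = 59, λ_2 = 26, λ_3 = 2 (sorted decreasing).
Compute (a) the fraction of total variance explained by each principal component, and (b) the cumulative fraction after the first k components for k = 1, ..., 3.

Step 1 — total variance = trace(Sigma) = Σ λ_i = 59 + 26 + 2 = 87.

Step 2 — fraction explained by component i = λ_i / Σ λ:
  PC1: 59/87 = 0.6782
  PC2: 26/87 = 0.2989
  PC3: 2/87 = 0.023

Step 3 — cumulative fraction after k components = (λ_1 + ... + λ_k) / Σ λ:
  k = 1: 59/87 = 0.6782
  k = 2: (59 + 26)/87 = 85/87 = 0.977
  k = 3: (59 + 26 + 2)/87 = 87/87 = 1

Summary (fraction, with percent):

explained: PC1 0.6782 (67.82%), PC2 0.2989 (29.89%), PC3 0.023 (2.3%);  cumulative: 0.6782, 0.977, 1


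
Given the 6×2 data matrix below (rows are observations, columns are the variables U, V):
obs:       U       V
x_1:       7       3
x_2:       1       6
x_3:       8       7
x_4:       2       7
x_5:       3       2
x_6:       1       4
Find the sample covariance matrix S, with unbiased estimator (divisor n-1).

Step 1 — column means:
  mean(U) = (7 + 1 + 8 + 2 + 3 + 1) / 6 = 22/6 = 3.6667
  mean(V) = (3 + 6 + 7 + 7 + 2 + 4) / 6 = 29/6 = 4.8333

Step 2 — sample covariance S[i,j] = (1/(n-1)) · Σ_k (x_{k,i} - mean_i) · (x_{k,j} - mean_j), with n-1 = 5.
  S[U,U] = ((3.3333)·(3.3333) + (-2.6667)·(-2.6667) + (4.3333)·(4.3333) + (-1.6667)·(-1.6667) + (-0.6667)·(-0.6667) + (-2.6667)·(-2.6667)) / 5 = 47.3333/5 = 9.4667
  S[U,V] = ((3.3333)·(-1.8333) + (-2.6667)·(1.1667) + (4.3333)·(2.1667) + (-1.6667)·(2.1667) + (-0.6667)·(-2.8333) + (-2.6667)·(-0.8333)) / 5 = 0.6667/5 = 0.1333
  S[V,V] = ((-1.8333)·(-1.8333) + (1.1667)·(1.1667) + (2.1667)·(2.1667) + (2.1667)·(2.1667) + (-2.8333)·(-2.8333) + (-0.8333)·(-0.8333)) / 5 = 22.8333/5 = 4.5667

S is symmetric (S[j,i] = S[i,j]). Assembling:

S = [[9.4667, 0.1333],
 [0.1333, 4.5667]]


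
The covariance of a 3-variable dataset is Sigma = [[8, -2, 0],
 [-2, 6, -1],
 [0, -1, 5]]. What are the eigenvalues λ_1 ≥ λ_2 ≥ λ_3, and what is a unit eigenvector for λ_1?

Step 1 — characteristic polynomial p(λ) = det(λI - Sigma) = λ³ - tr·λ² + c_1·λ - det, where tr = trace, c_1 = sum of the principal 2×2 minors, det = det(Sigma):
  tr = 8 + 6 + 5 = 19,
  c_1 = (8·6 - (-2)²) + (8·5 - (0)²) + (6·5 - (-1)²) = 44 + 40 + 29 = 113,
  det = 8·(6·5 - (-1)²) - (-2)·((-2)·5 - (-1)·(0)) + (0)·((-2)·(-1) - 6·(0)) = 8·(29) - (-2)·(-10) + (0)·(2) = 212.
  So p(λ) = λ³ - 19λ² + 113λ - 212.
Step 2 — look for an integer root (rational root theorem: any rational root is an integer divisor of 212). Testing λ = 4:
  p(4) = 64 - 304 + 452 - 212 = 0  ✓
  Dividing out (λ - 4): p(λ) = (λ - 4)(λ² - 15λ + 53).
Step 3 — remaining eigenvalues from the quadratic λ² - 15λ + 53 = 0:
  Δ = 15² - 4·53 = 225 - 212 = 13,  λ = (15 ± √13)/2 = (15 ± 3.6056)/2 ≈ 9.3028 or 5.6972.
  Sorted: λ_1 = 9.3028,  λ_2 = 5.6972,  λ_3 = 4  (check: sum = 19 = tr ✓).

Step 4 — unit eigenvector for λ_1 ≈ 9.3028: v spans the null space of (Sigma - λ_1 I), whose rows are
  r_1 = (-1.3028, -2, 0),  r_2 = (-2, -3.3028, -1),  r_3 = (0, -1, -4.3028).
  v is orthogonal to every row, so take v ∝ r_1 × r_2 = ((-2)·(-1) - (0)·(-3.3028), (0)·(-2) - (-1.3028)·(-1), (-1.3028)·(-3.3028) - (-2)·(-2)) ≈ (2, -1.3028, 0.3028).
  Let u = (2, -1.3028, 0.3028).
  ||u|| = √((2)² + (-1.3028)² + (0.3028)²) = √(5.7889) ≈ 2.406,  v_1 = u/||u|| ≈ (0.8313, -0.5415, 0.1258) (||v_1|| = 1).

λ_1 = 9.3028,  λ_2 = 5.6972,  λ_3 = 4;  v_1 ≈ (0.8313, -0.5415, 0.1258)


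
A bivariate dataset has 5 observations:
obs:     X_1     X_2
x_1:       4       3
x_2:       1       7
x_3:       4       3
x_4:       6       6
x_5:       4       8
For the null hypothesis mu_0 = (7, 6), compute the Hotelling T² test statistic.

Step 1 — sample mean vector:
  mean(X_1) = (4 + 1 + 4 + 6 + 4) / 5 = 19/5 = 3.8
  mean(X_2) = (3 + 7 + 3 + 6 + 8) / 5 = 27/5 = 5.4
  x̄ = (3.8, 5.4),  deviation x̄ - mu_0 = (3.8, 5.4) - (7, 6) = (-3.2, -0.6).

Step 2 — sample covariance matrix, S[i,j] = (1/(n-1)) · Σ_k (x_{k,i} - mean_i) · (x_{k,j} - mean_j), divisor n-1 = 4:
  S[X_1,X_1] = ((0.2)·(0.2) + (-2.8)·(-2.8) + (0.2)·(0.2) + (2.2)·(2.2) + (0.2)·(0.2)) / 4 = 12.8/4 = 3.2
  S[X_1,X_2] = ((0.2)·(-2.4) + (-2.8)·(1.6) + (0.2)·(-2.4) + (2.2)·(0.6) + (0.2)·(2.6)) / 4 = -3.6/4 = -0.9
  S[X_2,X_2] = ((-2.4)·(-2.4) + (1.6)·(1.6) + (-2.4)·(-2.4) + (0.6)·(0.6) + (2.6)·(2.6)) / 4 = 21.2/4 = 5.3
  S = [[3.2, -0.9],
 [-0.9, 5.3]].

Step 3 — invert S. det(S) = 3.2·5.3 - (-0.9)² = 16.15.
  S^{-1} = (1/det) · [[d, -b], [-b, a]] = [[0.3282, 0.0557],
 [0.0557, 0.1981]].

Step 4 — quadratic form (x̄ - mu_0)^T · S^{-1} · (x̄ - mu_0):
  S^{-1} · (x̄ - mu_0) = (-1.0836, -0.2972),
  (x̄ - mu_0)^T · [...] = (-3.2)·(-1.0836) + (-0.6)·(-0.2972) = 3.6458.

Step 5 — scale by n: T² = 5 · 3.6458 = 18.2291.

T² ≈ 18.2291


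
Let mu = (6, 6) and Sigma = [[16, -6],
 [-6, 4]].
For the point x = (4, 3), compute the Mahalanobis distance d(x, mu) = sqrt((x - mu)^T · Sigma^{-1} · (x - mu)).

Step 1 — centre the observation: (x - mu) = (-2, -3).

Step 2 — invert Sigma. det(Sigma) = 16·4 - (-6)² = 28.
  Sigma^{-1} = (1/det) · [[d, -b], [-b, a]] = [[0.1429, 0.2143],
 [0.2143, 0.5714]].

Step 3 — form the quadratic (x - mu)^T · Sigma^{-1} · (x - mu):
  Sigma^{-1} · (x - mu) = (-0.9286, -2.1429).
  (x - mu)^T · [Sigma^{-1} · (x - mu)] = (-2)·(-0.9286) + (-3)·(-2.1429) = 8.2857.

Step 4 — take square root: d = √(8.2857) ≈ 2.8785.

d(x, mu) = √(8.2857) ≈ 2.8785


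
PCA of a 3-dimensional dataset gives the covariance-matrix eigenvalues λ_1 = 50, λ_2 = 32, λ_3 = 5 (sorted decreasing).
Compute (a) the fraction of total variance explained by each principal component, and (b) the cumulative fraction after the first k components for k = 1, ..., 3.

Step 1 — total variance = trace(Sigma) = Σ λ_i = 50 + 32 + 5 = 87.

Step 2 — fraction explained by component i = λ_i / Σ λ:
  PC1: 50/87 = 0.5747
  PC2: 32/87 = 0.3678
  PC3: 5/87 = 0.0575

Step 3 — cumulative fraction after k components = (λ_1 + ... + λ_k) / Σ λ:
  k = 1: 50/87 = 0.5747
  k = 2: (50 + 32)/87 = 82/87 = 0.9425
  k = 3: (50 + 32 + 5)/87 = 87/87 = 1

Summary (fraction, with percent):

explained: PC1 0.5747 (57.47%), PC2 0.3678 (36.78%), PC3 0.0575 (5.75%);  cumulative: 0.5747, 0.9425, 1


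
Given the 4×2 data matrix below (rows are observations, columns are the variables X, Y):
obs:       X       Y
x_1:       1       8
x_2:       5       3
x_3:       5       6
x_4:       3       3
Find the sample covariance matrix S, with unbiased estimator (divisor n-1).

Step 1 — column means:
  mean(X) = (1 + 5 + 5 + 3) / 4 = 14/4 = 3.5
  mean(Y) = (8 + 3 + 6 + 3) / 4 = 20/4 = 5

Step 2 — sample covariance S[i,j] = (1/(n-1)) · Σ_k (x_{k,i} - mean_i) · (x_{k,j} - mean_j), with n-1 = 3.
  S[X,X] = ((-2.5)·(-2.5) + (1.5)·(1.5) + (1.5)·(1.5) + (-0.5)·(-0.5)) / 3 = 11/3 = 3.6667
  S[X,Y] = ((-2.5)·(3) + (1.5)·(-2) + (1.5)·(1) + (-0.5)·(-2)) / 3 = -8/3 = -2.6667
  S[Y,Y] = ((3)·(3) + (-2)·(-2) + (1)·(1) + (-2)·(-2)) / 3 = 18/3 = 6

S is symmetric (S[j,i] = S[i,j]). Assembling:

S = [[3.6667, -2.6667],
 [-2.6667, 6]]


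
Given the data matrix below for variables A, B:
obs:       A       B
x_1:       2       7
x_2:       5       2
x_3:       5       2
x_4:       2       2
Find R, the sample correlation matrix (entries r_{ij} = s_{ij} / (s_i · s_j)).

Step 1 — column means:
  mean(A) = (2 + 5 + 5 + 2) / 4 = 14/4 = 3.5
  mean(B) = (7 + 2 + 2 + 2) / 4 = 13/4 = 3.25

Step 2 — sample variances and covariances s[i,j] = (1/(n-1)) · Σ_k (x_{k,i} - mean_i) · (x_{k,j} - mean_j), with n-1 = 3:
  s[A,A] = ((-1.5)·(-1.5) + (1.5)·(1.5) + (1.5)·(1.5) + (-1.5)·(-1.5)) / 3 = 9/3 = 3
  s[A,B] = ((-1.5)·(3.75) + (1.5)·(-1.25) + (1.5)·(-1.25) + (-1.5)·(-1.25)) / 3 = -7.5/3 = -2.5
  s[B,B] = ((3.75)·(3.75) + (-1.25)·(-1.25) + (-1.25)·(-1.25) + (-1.25)·(-1.25)) / 3 = 18.75/3 = 6.25
  Sample standard deviations s_i = √(s[i,i]):
  s(A) = √(3) = 1.7321
  s(B) = √(6.25) = 2.5

Step 3 — r_{ij} = s_{ij} / (s_i · s_j):
  r[A,A] = 1 (diagonal).
  r[A,B] = -2.5 / (1.7321 · 2.5) = -2.5 / 4.3301 = -0.5774
  r[B,B] = 1 (diagonal).

R is symmetric with unit diagonal. Assembling:

R = [[1, -0.5774],
 [-0.5774, 1]]


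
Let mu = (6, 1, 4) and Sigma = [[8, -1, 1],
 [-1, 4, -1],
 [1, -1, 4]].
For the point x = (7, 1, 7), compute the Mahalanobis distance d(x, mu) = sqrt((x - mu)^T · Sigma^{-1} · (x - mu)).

Step 1 — centre the observation: (x - mu) = (1, 0, 3).

Step 2 — invert Sigma (cofactor / det for 3×3, or solve directly):
  Sigma^{-1} = [[0.1316, 0.0263, -0.0263],
 [0.0263, 0.2719, 0.0614],
 [-0.0263, 0.0614, 0.2719]].

Step 3 — form the quadratic (x - mu)^T · Sigma^{-1} · (x - mu):
  Sigma^{-1} · (x - mu) = (0.0526, 0.2105, 0.7895).
  (x - mu)^T · [Sigma^{-1} · (x - mu)] = (1)·(0.0526) + (0)·(0.2105) + (3)·(0.7895) = 2.4211.

Step 4 — take square root: d = √(2.4211) ≈ 1.556.

d(x, mu) = √(2.4211) ≈ 1.556


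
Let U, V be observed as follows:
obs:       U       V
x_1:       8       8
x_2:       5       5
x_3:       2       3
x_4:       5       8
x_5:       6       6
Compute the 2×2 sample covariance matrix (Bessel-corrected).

Step 1 — column means:
  mean(U) = (8 + 5 + 2 + 5 + 6) / 5 = 26/5 = 5.2
  mean(V) = (8 + 5 + 3 + 8 + 6) / 5 = 30/5 = 6

Step 2 — sample covariance S[i,j] = (1/(n-1)) · Σ_k (x_{k,i} - mean_i) · (x_{k,j} - mean_j), with n-1 = 4.
  S[U,U] = ((2.8)·(2.8) + (-0.2)·(-0.2) + (-3.2)·(-3.2) + (-0.2)·(-0.2) + (0.8)·(0.8)) / 4 = 18.8/4 = 4.7
  S[U,V] = ((2.8)·(2) + (-0.2)·(-1) + (-3.2)·(-3) + (-0.2)·(2) + (0.8)·(0)) / 4 = 15/4 = 3.75
  S[V,V] = ((2)·(2) + (-1)·(-1) + (-3)·(-3) + (2)·(2) + (0)·(0)) / 4 = 18/4 = 4.5

S is symmetric (S[j,i] = S[i,j]). Assembling:

S = [[4.7, 3.75],
 [3.75, 4.5]]
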